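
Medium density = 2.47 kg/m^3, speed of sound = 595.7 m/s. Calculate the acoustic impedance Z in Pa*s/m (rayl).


Given values:
  rho = 2.47 kg/m^3
  c = 595.7 m/s
Formula: Z = rho * c
Z = 2.47 * 595.7
Z = 1471.38

1471.38 rayl


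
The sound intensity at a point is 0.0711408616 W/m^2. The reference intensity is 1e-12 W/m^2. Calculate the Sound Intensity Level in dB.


Given values:
  I = 0.0711408616 W/m^2
  I_ref = 1e-12 W/m^2
Formula: SIL = 10 * log10(I / I_ref)
Compute ratio: I / I_ref = 71140861600
Compute log10: log10(71140861600) = 10.852119
Multiply: SIL = 10 * 10.852119 = 108.52

108.52 dB


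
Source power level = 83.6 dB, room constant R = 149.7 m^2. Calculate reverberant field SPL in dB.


Given values:
  Lw = 83.6 dB, R = 149.7 m^2
Formula: SPL = Lw + 10 * log10(4 / R)
Compute 4 / R = 4 / 149.7 = 0.02672
Compute 10 * log10(0.02672) = -15.7316
SPL = 83.6 + (-15.7316) = 67.87

67.87 dB


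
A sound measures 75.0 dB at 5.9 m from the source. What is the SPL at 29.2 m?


Given values:
  SPL1 = 75.0 dB, r1 = 5.9 m, r2 = 29.2 m
Formula: SPL2 = SPL1 - 20 * log10(r2 / r1)
Compute ratio: r2 / r1 = 29.2 / 5.9 = 4.9492
Compute log10: log10(4.9492) = 0.694535
Compute drop: 20 * 0.694535 = 13.8907
SPL2 = 75.0 - 13.8907 = 61.11

61.11 dB


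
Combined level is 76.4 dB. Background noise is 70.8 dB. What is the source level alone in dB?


Given values:
  L_total = 76.4 dB, L_bg = 70.8 dB
Formula: L_source = 10 * log10(10^(L_total/10) - 10^(L_bg/10))
Convert to linear:
  10^(76.4/10) = 43651583.224
  10^(70.8/10) = 12022644.3462
Difference: 43651583.224 - 12022644.3462 = 31628938.8778
L_source = 10 * log10(31628938.8778) = 75.0

75.0 dB


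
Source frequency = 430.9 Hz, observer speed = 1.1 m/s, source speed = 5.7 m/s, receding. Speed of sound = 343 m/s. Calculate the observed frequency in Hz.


Given values:
  f_s = 430.9 Hz, v_o = 1.1 m/s, v_s = 5.7 m/s
  Direction: receding
Formula: f_o = f_s * (c - v_o) / (c + v_s)
Numerator: c - v_o = 343 - 1.1 = 341.9
Denominator: c + v_s = 343 + 5.7 = 348.7
f_o = 430.9 * 341.9 / 348.7 = 422.5

422.5 Hz


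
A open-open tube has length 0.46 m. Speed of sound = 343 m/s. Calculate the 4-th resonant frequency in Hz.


Given values:
  Tube type: open-open, L = 0.46 m, c = 343 m/s, n = 4
Formula: f_n = n * c / (2 * L)
Compute 2 * L = 2 * 0.46 = 0.92
f = 4 * 343 / 0.92
f = 1491.3

1491.3 Hz


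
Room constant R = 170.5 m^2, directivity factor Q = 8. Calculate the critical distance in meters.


Given values:
  R = 170.5 m^2, Q = 8
Formula: d_c = 0.141 * sqrt(Q * R)
Compute Q * R = 8 * 170.5 = 1364.0
Compute sqrt(1364.0) = 36.9324
d_c = 0.141 * 36.9324 = 5.207

5.207 m


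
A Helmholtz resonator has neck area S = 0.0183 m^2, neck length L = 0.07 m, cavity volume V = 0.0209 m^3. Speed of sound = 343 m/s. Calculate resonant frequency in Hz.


Given values:
  S = 0.0183 m^2, L = 0.07 m, V = 0.0209 m^3, c = 343 m/s
Formula: f = (c / (2*pi)) * sqrt(S / (V * L))
Compute V * L = 0.0209 * 0.07 = 0.001463
Compute S / (V * L) = 0.0183 / 0.001463 = 12.5085
Compute sqrt(12.5085) = 3.536736
Compute c / (2*pi) = 343 / 6.283185 = 54.590148
f = 54.590148 * 3.536736 = 193.07

193.07 Hz


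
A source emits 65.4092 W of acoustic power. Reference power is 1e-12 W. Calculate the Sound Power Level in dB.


Given values:
  W = 65.4092 W
  W_ref = 1e-12 W
Formula: SWL = 10 * log10(W / W_ref)
Compute ratio: W / W_ref = 65409200000000
Compute log10: log10(65409200000000) = 13.815639
Multiply: SWL = 10 * 13.815639 = 138.16

138.16 dB


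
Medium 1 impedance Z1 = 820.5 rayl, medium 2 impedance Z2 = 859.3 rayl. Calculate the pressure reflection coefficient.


Given values:
  Z1 = 820.5 rayl, Z2 = 859.3 rayl
Formula: R = (Z2 - Z1) / (Z2 + Z1)
Numerator: Z2 - Z1 = 859.3 - 820.5 = 38.8
Denominator: Z2 + Z1 = 859.3 + 820.5 = 1679.8
R = 38.8 / 1679.8 = 0.0231

0.0231


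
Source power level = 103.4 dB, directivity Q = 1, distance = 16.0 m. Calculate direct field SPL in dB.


Given values:
  Lw = 103.4 dB, Q = 1, r = 16.0 m
Formula: SPL = Lw + 10 * log10(Q / (4 * pi * r^2))
Compute 4 * pi * r^2 = 4 * pi * 16.0^2 = 3216.9909
Compute Q / denom = 1 / 3216.9909 = 0.00031085
Compute 10 * log10(0.00031085) = -35.0745
SPL = 103.4 + (-35.0745) = 68.33

68.33 dB


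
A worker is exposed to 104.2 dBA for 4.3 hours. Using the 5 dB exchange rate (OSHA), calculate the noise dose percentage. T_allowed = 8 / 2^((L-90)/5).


Given values:
  L = 104.2 dBA, T = 4.3 hours
Formula: T_allowed = 8 / 2^((L - 90) / 5)
Compute exponent: (104.2 - 90) / 5 = 2.84
Compute 2^(2.84) = 7.160201
T_allowed = 8 / 7.160201 = 1.117287 hours
Dose = (T / T_allowed) * 100
Dose = (4.3 / 1.117287) * 100 = 384.86

384.86 %


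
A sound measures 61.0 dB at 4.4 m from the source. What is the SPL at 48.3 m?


Given values:
  SPL1 = 61.0 dB, r1 = 4.4 m, r2 = 48.3 m
Formula: SPL2 = SPL1 - 20 * log10(r2 / r1)
Compute ratio: r2 / r1 = 48.3 / 4.4 = 10.9773
Compute log10: log10(10.9773) = 1.040496
Compute drop: 20 * 1.040496 = 20.8099
SPL2 = 61.0 - 20.8099 = 40.19

40.19 dB


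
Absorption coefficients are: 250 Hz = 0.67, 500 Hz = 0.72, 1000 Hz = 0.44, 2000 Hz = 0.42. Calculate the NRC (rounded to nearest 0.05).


Given values:
  a_250 = 0.67, a_500 = 0.72
  a_1000 = 0.44, a_2000 = 0.42
Formula: NRC = (a250 + a500 + a1000 + a2000) / 4
Sum = 0.67 + 0.72 + 0.44 + 0.42 = 2.25
NRC = 2.25 / 4 = 0.5625
Rounded to nearest 0.05: 0.55

0.55


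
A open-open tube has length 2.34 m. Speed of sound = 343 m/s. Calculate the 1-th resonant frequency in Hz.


Given values:
  Tube type: open-open, L = 2.34 m, c = 343 m/s, n = 1
Formula: f_n = n * c / (2 * L)
Compute 2 * L = 2 * 2.34 = 4.68
f = 1 * 343 / 4.68
f = 73.29

73.29 Hz


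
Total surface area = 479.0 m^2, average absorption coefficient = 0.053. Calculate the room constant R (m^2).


Given values:
  S = 479.0 m^2, alpha = 0.053
Formula: R = S * alpha / (1 - alpha)
Numerator: 479.0 * 0.053 = 25.387
Denominator: 1 - 0.053 = 0.947
R = 25.387 / 0.947 = 26.81

26.81 m^2


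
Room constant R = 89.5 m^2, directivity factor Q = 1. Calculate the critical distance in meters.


Given values:
  R = 89.5 m^2, Q = 1
Formula: d_c = 0.141 * sqrt(Q * R)
Compute Q * R = 1 * 89.5 = 89.5
Compute sqrt(89.5) = 9.4604
d_c = 0.141 * 9.4604 = 1.334

1.334 m


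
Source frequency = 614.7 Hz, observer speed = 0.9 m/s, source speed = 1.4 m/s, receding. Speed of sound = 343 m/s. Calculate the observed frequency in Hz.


Given values:
  f_s = 614.7 Hz, v_o = 0.9 m/s, v_s = 1.4 m/s
  Direction: receding
Formula: f_o = f_s * (c - v_o) / (c + v_s)
Numerator: c - v_o = 343 - 0.9 = 342.1
Denominator: c + v_s = 343 + 1.4 = 344.4
f_o = 614.7 * 342.1 / 344.4 = 610.59

610.59 Hz


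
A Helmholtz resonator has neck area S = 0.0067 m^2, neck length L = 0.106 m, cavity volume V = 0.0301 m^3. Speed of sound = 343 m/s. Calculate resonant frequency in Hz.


Given values:
  S = 0.0067 m^2, L = 0.106 m, V = 0.0301 m^3, c = 343 m/s
Formula: f = (c / (2*pi)) * sqrt(S / (V * L))
Compute V * L = 0.0301 * 0.106 = 0.0031906
Compute S / (V * L) = 0.0067 / 0.0031906 = 2.0999
Compute sqrt(2.0999) = 1.449103
Compute c / (2*pi) = 343 / 6.283185 = 54.590148
f = 54.590148 * 1.449103 = 79.11

79.11 Hz


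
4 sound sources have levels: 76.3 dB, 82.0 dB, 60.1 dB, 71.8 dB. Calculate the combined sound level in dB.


Formula: L_total = 10 * log10( sum(10^(Li/10)) )
  Source 1: 10^(76.3/10) = 42657951.8802
  Source 2: 10^(82.0/10) = 158489319.2461
  Source 3: 10^(60.1/10) = 1023292.9923
  Source 4: 10^(71.8/10) = 15135612.4844
Sum of linear values = 217306176.603
L_total = 10 * log10(217306176.603) = 83.37

83.37 dB


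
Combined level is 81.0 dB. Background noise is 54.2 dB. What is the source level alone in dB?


Given values:
  L_total = 81.0 dB, L_bg = 54.2 dB
Formula: L_source = 10 * log10(10^(L_total/10) - 10^(L_bg/10))
Convert to linear:
  10^(81.0/10) = 125892541.1794
  10^(54.2/10) = 263026.7992
Difference: 125892541.1794 - 263026.7992 = 125629514.3802
L_source = 10 * log10(125629514.3802) = 80.99

80.99 dB


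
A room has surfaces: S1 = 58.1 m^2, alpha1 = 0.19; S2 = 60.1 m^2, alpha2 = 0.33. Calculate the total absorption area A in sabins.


Given surfaces:
  Surface 1: 58.1 * 0.19 = 11.039
  Surface 2: 60.1 * 0.33 = 19.833
Formula: A = sum(Si * alpha_i)
A = 11.039 + 19.833
A = 30.87

30.87 sabins


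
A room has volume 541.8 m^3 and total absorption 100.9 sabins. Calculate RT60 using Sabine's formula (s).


Given values:
  V = 541.8 m^3
  A = 100.9 sabins
Formula: RT60 = 0.161 * V / A
Numerator: 0.161 * 541.8 = 87.2298
RT60 = 87.2298 / 100.9 = 0.865

0.865 s


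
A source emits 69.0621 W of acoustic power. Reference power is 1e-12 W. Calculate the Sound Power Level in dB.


Given values:
  W = 69.0621 W
  W_ref = 1e-12 W
Formula: SWL = 10 * log10(W / W_ref)
Compute ratio: W / W_ref = 69062100000000
Compute log10: log10(69062100000000) = 13.83924
Multiply: SWL = 10 * 13.83924 = 138.39

138.39 dB


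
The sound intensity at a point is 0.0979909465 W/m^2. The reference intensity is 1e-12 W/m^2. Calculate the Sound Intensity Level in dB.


Given values:
  I = 0.0979909465 W/m^2
  I_ref = 1e-12 W/m^2
Formula: SIL = 10 * log10(I / I_ref)
Compute ratio: I / I_ref = 97990946500
Compute log10: log10(97990946500) = 10.991186
Multiply: SIL = 10 * 10.991186 = 109.91

109.91 dB


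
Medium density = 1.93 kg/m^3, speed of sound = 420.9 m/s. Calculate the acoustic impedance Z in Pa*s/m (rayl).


Given values:
  rho = 1.93 kg/m^3
  c = 420.9 m/s
Formula: Z = rho * c
Z = 1.93 * 420.9
Z = 812.34

812.34 rayl


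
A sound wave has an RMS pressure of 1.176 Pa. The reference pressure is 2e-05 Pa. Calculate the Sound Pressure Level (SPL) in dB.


Given values:
  p = 1.176 Pa
  p_ref = 2e-05 Pa
Formula: SPL = 20 * log10(p / p_ref)
Compute ratio: p / p_ref = 1.176 / 2e-05 = 58800
Compute log10: log10(58800) = 4.769377
Multiply: SPL = 20 * 4.769377 = 95.39

95.39 dB


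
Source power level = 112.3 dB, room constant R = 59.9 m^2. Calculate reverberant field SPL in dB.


Given values:
  Lw = 112.3 dB, R = 59.9 m^2
Formula: SPL = Lw + 10 * log10(4 / R)
Compute 4 / R = 4 / 59.9 = 0.066778
Compute 10 * log10(0.066778) = -11.7537
SPL = 112.3 + (-11.7537) = 100.55

100.55 dB


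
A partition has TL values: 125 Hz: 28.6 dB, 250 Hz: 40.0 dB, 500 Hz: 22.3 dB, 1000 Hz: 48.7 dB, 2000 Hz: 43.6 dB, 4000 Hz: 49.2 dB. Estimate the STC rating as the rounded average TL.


Given TL values at each frequency:
  125 Hz: 28.6 dB
  250 Hz: 40.0 dB
  500 Hz: 22.3 dB
  1000 Hz: 48.7 dB
  2000 Hz: 43.6 dB
  4000 Hz: 49.2 dB
Formula: STC ~ round(average of TL values)
Sum = 28.6 + 40.0 + 22.3 + 48.7 + 43.6 + 49.2 = 232.4
Average = 232.4 / 6 = 38.73
Rounded: 39

39


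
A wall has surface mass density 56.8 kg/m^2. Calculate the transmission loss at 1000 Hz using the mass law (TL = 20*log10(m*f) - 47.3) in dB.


Given values:
  m = 56.8 kg/m^2, f = 1000 Hz
Formula: TL = 20 * log10(m * f) - 47.3
Compute m * f = 56.8 * 1000 = 56800.0
Compute log10(56800.0) = 4.754348
Compute 20 * 4.754348 = 95.087
TL = 95.087 - 47.3 = 47.79

47.79 dB


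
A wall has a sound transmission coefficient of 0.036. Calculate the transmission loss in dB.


Given values:
  tau = 0.036
Formula: TL = 10 * log10(1 / tau)
Compute 1 / tau = 1 / 0.036 = 27.7778
Compute log10(27.7778) = 1.443698
TL = 10 * 1.443698 = 14.44

14.44 dB


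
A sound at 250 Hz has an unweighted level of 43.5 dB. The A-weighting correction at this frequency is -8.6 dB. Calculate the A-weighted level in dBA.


Given values:
  SPL = 43.5 dB
  A-weighting at 250 Hz = -8.6 dB
Formula: L_A = SPL + A_weight
L_A = 43.5 + (-8.6)
L_A = 34.9

34.9 dBA


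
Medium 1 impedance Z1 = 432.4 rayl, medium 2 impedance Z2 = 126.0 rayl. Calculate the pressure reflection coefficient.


Given values:
  Z1 = 432.4 rayl, Z2 = 126.0 rayl
Formula: R = (Z2 - Z1) / (Z2 + Z1)
Numerator: Z2 - Z1 = 126.0 - 432.4 = -306.4
Denominator: Z2 + Z1 = 126.0 + 432.4 = 558.4
R = -306.4 / 558.4 = -0.5487

-0.5487


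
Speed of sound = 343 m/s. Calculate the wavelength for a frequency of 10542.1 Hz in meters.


Given values:
  c = 343 m/s, f = 10542.1 Hz
Formula: lambda = c / f
lambda = 343 / 10542.1
lambda = 0.0325

0.0325 m


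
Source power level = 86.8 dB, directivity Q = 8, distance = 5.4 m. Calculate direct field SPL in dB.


Given values:
  Lw = 86.8 dB, Q = 8, r = 5.4 m
Formula: SPL = Lw + 10 * log10(Q / (4 * pi * r^2))
Compute 4 * pi * r^2 = 4 * pi * 5.4^2 = 366.4354
Compute Q / denom = 8 / 366.4354 = 0.02183195
Compute 10 * log10(0.02183195) = -16.6091
SPL = 86.8 + (-16.6091) = 70.19

70.19 dB


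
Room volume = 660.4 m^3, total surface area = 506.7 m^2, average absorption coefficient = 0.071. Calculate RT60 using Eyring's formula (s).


Given values:
  V = 660.4 m^3, S = 506.7 m^2, alpha = 0.071
Formula: RT60 = 0.161 * V / (-S * ln(1 - alpha))
Compute ln(1 - 0.071) = ln(0.929) = -0.073647
Denominator: -506.7 * -0.073647 = 37.3169
Numerator: 0.161 * 660.4 = 106.3244
RT60 = 106.3244 / 37.3169 = 2.849

2.849 s


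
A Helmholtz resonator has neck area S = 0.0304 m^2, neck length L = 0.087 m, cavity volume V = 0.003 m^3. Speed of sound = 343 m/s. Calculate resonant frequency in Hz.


Given values:
  S = 0.0304 m^2, L = 0.087 m, V = 0.003 m^3, c = 343 m/s
Formula: f = (c / (2*pi)) * sqrt(S / (V * L))
Compute V * L = 0.003 * 0.087 = 0.000261
Compute S / (V * L) = 0.0304 / 0.000261 = 116.4751
Compute sqrt(116.4751) = 10.792363
Compute c / (2*pi) = 343 / 6.283185 = 54.590148
f = 54.590148 * 10.792363 = 589.16

589.16 Hz


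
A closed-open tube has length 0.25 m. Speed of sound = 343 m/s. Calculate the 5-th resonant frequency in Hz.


Given values:
  Tube type: closed-open, L = 0.25 m, c = 343 m/s, n = 5
Formula: f_n = (2n - 1) * c / (4 * L)
Compute 2n - 1 = 2*5 - 1 = 9
Compute 4 * L = 4 * 0.25 = 1.0
f = 9 * 343 / 1.0
f = 3087.0

3087.0 Hz


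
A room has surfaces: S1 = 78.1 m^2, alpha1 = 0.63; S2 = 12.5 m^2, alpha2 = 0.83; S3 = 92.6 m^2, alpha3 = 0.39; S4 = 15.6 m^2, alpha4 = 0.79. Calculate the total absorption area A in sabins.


Given surfaces:
  Surface 1: 78.1 * 0.63 = 49.203
  Surface 2: 12.5 * 0.83 = 10.375
  Surface 3: 92.6 * 0.39 = 36.114
  Surface 4: 15.6 * 0.79 = 12.324
Formula: A = sum(Si * alpha_i)
A = 49.203 + 10.375 + 36.114 + 12.324
A = 108.02

108.02 sabins


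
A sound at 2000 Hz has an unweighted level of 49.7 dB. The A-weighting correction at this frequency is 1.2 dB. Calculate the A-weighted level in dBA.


Given values:
  SPL = 49.7 dB
  A-weighting at 2000 Hz = 1.2 dB
Formula: L_A = SPL + A_weight
L_A = 49.7 + (1.2)
L_A = 50.9

50.9 dBA


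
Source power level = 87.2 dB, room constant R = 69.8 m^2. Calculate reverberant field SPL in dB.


Given values:
  Lw = 87.2 dB, R = 69.8 m^2
Formula: SPL = Lw + 10 * log10(4 / R)
Compute 4 / R = 4 / 69.8 = 0.057307
Compute 10 * log10(0.057307) = -12.4179
SPL = 87.2 + (-12.4179) = 74.78

74.78 dB


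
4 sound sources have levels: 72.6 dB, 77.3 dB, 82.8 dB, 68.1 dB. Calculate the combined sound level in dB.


Formula: L_total = 10 * log10( sum(10^(Li/10)) )
  Source 1: 10^(72.6/10) = 18197008.5861
  Source 2: 10^(77.3/10) = 53703179.637
  Source 3: 10^(82.8/10) = 190546071.7963
  Source 4: 10^(68.1/10) = 6456542.2903
Sum of linear values = 268902802.3097
L_total = 10 * log10(268902802.3097) = 84.3

84.3 dB


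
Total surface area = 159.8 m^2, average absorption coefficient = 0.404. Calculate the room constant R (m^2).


Given values:
  S = 159.8 m^2, alpha = 0.404
Formula: R = S * alpha / (1 - alpha)
Numerator: 159.8 * 0.404 = 64.5592
Denominator: 1 - 0.404 = 0.596
R = 64.5592 / 0.596 = 108.32

108.32 m^2


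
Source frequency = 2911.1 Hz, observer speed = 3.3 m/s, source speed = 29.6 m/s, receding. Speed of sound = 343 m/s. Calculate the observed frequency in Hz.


Given values:
  f_s = 2911.1 Hz, v_o = 3.3 m/s, v_s = 29.6 m/s
  Direction: receding
Formula: f_o = f_s * (c - v_o) / (c + v_s)
Numerator: c - v_o = 343 - 3.3 = 339.7
Denominator: c + v_s = 343 + 29.6 = 372.6
f_o = 2911.1 * 339.7 / 372.6 = 2654.05

2654.05 Hz


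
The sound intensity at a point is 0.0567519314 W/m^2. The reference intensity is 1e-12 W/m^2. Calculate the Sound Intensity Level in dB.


Given values:
  I = 0.0567519314 W/m^2
  I_ref = 1e-12 W/m^2
Formula: SIL = 10 * log10(I / I_ref)
Compute ratio: I / I_ref = 56751931400
Compute log10: log10(56751931400) = 10.753981
Multiply: SIL = 10 * 10.753981 = 107.54

107.54 dB


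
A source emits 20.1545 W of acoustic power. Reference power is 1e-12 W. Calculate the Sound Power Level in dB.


Given values:
  W = 20.1545 W
  W_ref = 1e-12 W
Formula: SWL = 10 * log10(W / W_ref)
Compute ratio: W / W_ref = 20154500000000
Compute log10: log10(20154500000000) = 13.304372
Multiply: SWL = 10 * 13.304372 = 133.04

133.04 dB


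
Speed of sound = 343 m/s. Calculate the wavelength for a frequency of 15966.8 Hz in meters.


Given values:
  c = 343 m/s, f = 15966.8 Hz
Formula: lambda = c / f
lambda = 343 / 15966.8
lambda = 0.0215

0.0215 m


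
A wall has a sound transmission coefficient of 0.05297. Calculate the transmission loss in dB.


Given values:
  tau = 0.05297
Formula: TL = 10 * log10(1 / tau)
Compute 1 / tau = 1 / 0.05297 = 18.8786
Compute log10(18.8786) = 1.27597
TL = 10 * 1.27597 = 12.76

12.76 dB


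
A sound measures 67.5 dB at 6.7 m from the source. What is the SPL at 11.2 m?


Given values:
  SPL1 = 67.5 dB, r1 = 6.7 m, r2 = 11.2 m
Formula: SPL2 = SPL1 - 20 * log10(r2 / r1)
Compute ratio: r2 / r1 = 11.2 / 6.7 = 1.6716
Compute log10: log10(1.6716) = 0.223132
Compute drop: 20 * 0.223132 = 4.4626
SPL2 = 67.5 - 4.4626 = 63.04

63.04 dB


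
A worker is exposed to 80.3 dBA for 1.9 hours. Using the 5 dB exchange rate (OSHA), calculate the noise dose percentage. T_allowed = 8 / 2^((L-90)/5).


Given values:
  L = 80.3 dBA, T = 1.9 hours
Formula: T_allowed = 8 / 2^((L - 90) / 5)
Compute exponent: (80.3 - 90) / 5 = -1.94
Compute 2^(-1.94) = 0.260616
T_allowed = 8 / 0.260616 = 30.696504 hours
Dose = (T / T_allowed) * 100
Dose = (1.9 / 30.696504) * 100 = 6.19

6.19 %


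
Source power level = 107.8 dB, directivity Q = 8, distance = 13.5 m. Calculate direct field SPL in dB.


Given values:
  Lw = 107.8 dB, Q = 8, r = 13.5 m
Formula: SPL = Lw + 10 * log10(Q / (4 * pi * r^2))
Compute 4 * pi * r^2 = 4 * pi * 13.5^2 = 2290.221
Compute Q / denom = 8 / 2290.221 = 0.00349311
Compute 10 * log10(0.00349311) = -24.5679
SPL = 107.8 + (-24.5679) = 83.23

83.23 dB


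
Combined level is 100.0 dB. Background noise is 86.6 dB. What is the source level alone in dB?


Given values:
  L_total = 100.0 dB, L_bg = 86.6 dB
Formula: L_source = 10 * log10(10^(L_total/10) - 10^(L_bg/10))
Convert to linear:
  10^(100.0/10) = 10000000000.0
  10^(86.6/10) = 457088189.6149
Difference: 10000000000.0 - 457088189.6149 = 9542911810.3851
L_source = 10 * log10(9542911810.3851) = 99.8

99.8 dB


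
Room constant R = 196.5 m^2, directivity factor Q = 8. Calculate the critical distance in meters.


Given values:
  R = 196.5 m^2, Q = 8
Formula: d_c = 0.141 * sqrt(Q * R)
Compute Q * R = 8 * 196.5 = 1572.0
Compute sqrt(1572.0) = 39.6485
d_c = 0.141 * 39.6485 = 5.59

5.59 m


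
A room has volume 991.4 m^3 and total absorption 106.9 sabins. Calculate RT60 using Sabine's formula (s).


Given values:
  V = 991.4 m^3
  A = 106.9 sabins
Formula: RT60 = 0.161 * V / A
Numerator: 0.161 * 991.4 = 159.6154
RT60 = 159.6154 / 106.9 = 1.493

1.493 s


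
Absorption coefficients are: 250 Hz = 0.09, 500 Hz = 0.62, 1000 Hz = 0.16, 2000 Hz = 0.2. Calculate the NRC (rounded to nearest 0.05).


Given values:
  a_250 = 0.09, a_500 = 0.62
  a_1000 = 0.16, a_2000 = 0.2
Formula: NRC = (a250 + a500 + a1000 + a2000) / 4
Sum = 0.09 + 0.62 + 0.16 + 0.2 = 1.07
NRC = 1.07 / 4 = 0.2675
Rounded to nearest 0.05: 0.25

0.25


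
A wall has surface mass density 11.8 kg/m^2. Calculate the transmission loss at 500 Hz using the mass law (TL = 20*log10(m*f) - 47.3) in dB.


Given values:
  m = 11.8 kg/m^2, f = 500 Hz
Formula: TL = 20 * log10(m * f) - 47.3
Compute m * f = 11.8 * 500 = 5900.0
Compute log10(5900.0) = 3.770852
Compute 20 * 3.770852 = 75.417
TL = 75.417 - 47.3 = 28.12

28.12 dB


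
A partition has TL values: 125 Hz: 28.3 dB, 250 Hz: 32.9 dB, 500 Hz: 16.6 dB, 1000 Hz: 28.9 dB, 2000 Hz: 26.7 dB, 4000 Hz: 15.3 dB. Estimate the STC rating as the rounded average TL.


Given TL values at each frequency:
  125 Hz: 28.3 dB
  250 Hz: 32.9 dB
  500 Hz: 16.6 dB
  1000 Hz: 28.9 dB
  2000 Hz: 26.7 dB
  4000 Hz: 15.3 dB
Formula: STC ~ round(average of TL values)
Sum = 28.3 + 32.9 + 16.6 + 28.9 + 26.7 + 15.3 = 148.7
Average = 148.7 / 6 = 24.78
Rounded: 25

25


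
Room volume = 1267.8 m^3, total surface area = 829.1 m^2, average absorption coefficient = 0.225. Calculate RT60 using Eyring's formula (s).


Given values:
  V = 1267.8 m^3, S = 829.1 m^2, alpha = 0.225
Formula: RT60 = 0.161 * V / (-S * ln(1 - alpha))
Compute ln(1 - 0.225) = ln(0.775) = -0.254892
Denominator: -829.1 * -0.254892 = 211.331
Numerator: 0.161 * 1267.8 = 204.1158
RT60 = 204.1158 / 211.331 = 0.966

0.966 s


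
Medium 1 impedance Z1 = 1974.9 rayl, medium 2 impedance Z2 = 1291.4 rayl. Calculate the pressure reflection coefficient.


Given values:
  Z1 = 1974.9 rayl, Z2 = 1291.4 rayl
Formula: R = (Z2 - Z1) / (Z2 + Z1)
Numerator: Z2 - Z1 = 1291.4 - 1974.9 = -683.5
Denominator: Z2 + Z1 = 1291.4 + 1974.9 = 3266.3
R = -683.5 / 3266.3 = -0.2093

-0.2093


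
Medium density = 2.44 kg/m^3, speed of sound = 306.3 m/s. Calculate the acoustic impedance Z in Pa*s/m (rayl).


Given values:
  rho = 2.44 kg/m^3
  c = 306.3 m/s
Formula: Z = rho * c
Z = 2.44 * 306.3
Z = 747.37

747.37 rayl


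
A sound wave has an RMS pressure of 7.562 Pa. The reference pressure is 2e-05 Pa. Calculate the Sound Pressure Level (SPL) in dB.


Given values:
  p = 7.562 Pa
  p_ref = 2e-05 Pa
Formula: SPL = 20 * log10(p / p_ref)
Compute ratio: p / p_ref = 7.562 / 2e-05 = 378100
Compute log10: log10(378100) = 5.577607
Multiply: SPL = 20 * 5.577607 = 111.55

111.55 dB


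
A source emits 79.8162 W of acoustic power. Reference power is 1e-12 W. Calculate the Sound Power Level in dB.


Given values:
  W = 79.8162 W
  W_ref = 1e-12 W
Formula: SWL = 10 * log10(W / W_ref)
Compute ratio: W / W_ref = 79816200000000
Compute log10: log10(79816200000000) = 13.902091
Multiply: SWL = 10 * 13.902091 = 139.02

139.02 dB


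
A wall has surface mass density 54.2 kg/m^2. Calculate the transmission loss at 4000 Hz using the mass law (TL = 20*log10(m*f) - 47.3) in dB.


Given values:
  m = 54.2 kg/m^2, f = 4000 Hz
Formula: TL = 20 * log10(m * f) - 47.3
Compute m * f = 54.2 * 4000 = 216800.0
Compute log10(216800.0) = 5.336059
Compute 20 * 5.336059 = 106.7212
TL = 106.7212 - 47.3 = 59.42

59.42 dB


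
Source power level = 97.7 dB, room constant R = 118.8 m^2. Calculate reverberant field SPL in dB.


Given values:
  Lw = 97.7 dB, R = 118.8 m^2
Formula: SPL = Lw + 10 * log10(4 / R)
Compute 4 / R = 4 / 118.8 = 0.03367
Compute 10 * log10(0.03367) = -14.7276
SPL = 97.7 + (-14.7276) = 82.97

82.97 dB


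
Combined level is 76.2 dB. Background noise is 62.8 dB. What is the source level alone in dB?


Given values:
  L_total = 76.2 dB, L_bg = 62.8 dB
Formula: L_source = 10 * log10(10^(L_total/10) - 10^(L_bg/10))
Convert to linear:
  10^(76.2/10) = 41686938.347
  10^(62.8/10) = 1905460.718
Difference: 41686938.347 - 1905460.718 = 39781477.629
L_source = 10 * log10(39781477.629) = 76.0

76.0 dB


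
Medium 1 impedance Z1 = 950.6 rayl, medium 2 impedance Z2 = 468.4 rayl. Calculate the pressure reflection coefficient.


Given values:
  Z1 = 950.6 rayl, Z2 = 468.4 rayl
Formula: R = (Z2 - Z1) / (Z2 + Z1)
Numerator: Z2 - Z1 = 468.4 - 950.6 = -482.2
Denominator: Z2 + Z1 = 468.4 + 950.6 = 1419.0
R = -482.2 / 1419.0 = -0.3398

-0.3398


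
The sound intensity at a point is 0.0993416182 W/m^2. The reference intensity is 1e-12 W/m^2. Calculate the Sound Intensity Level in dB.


Given values:
  I = 0.0993416182 W/m^2
  I_ref = 1e-12 W/m^2
Formula: SIL = 10 * log10(I / I_ref)
Compute ratio: I / I_ref = 99341618200
Compute log10: log10(99341618200) = 10.997131
Multiply: SIL = 10 * 10.997131 = 109.97

109.97 dB


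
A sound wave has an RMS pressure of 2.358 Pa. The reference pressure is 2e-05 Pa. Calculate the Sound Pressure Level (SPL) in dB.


Given values:
  p = 2.358 Pa
  p_ref = 2e-05 Pa
Formula: SPL = 20 * log10(p / p_ref)
Compute ratio: p / p_ref = 2.358 / 2e-05 = 117900
Compute log10: log10(117900) = 5.071514
Multiply: SPL = 20 * 5.071514 = 101.43

101.43 dB


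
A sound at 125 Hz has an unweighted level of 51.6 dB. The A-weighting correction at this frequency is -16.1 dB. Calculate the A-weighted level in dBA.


Given values:
  SPL = 51.6 dB
  A-weighting at 125 Hz = -16.1 dB
Formula: L_A = SPL + A_weight
L_A = 51.6 + (-16.1)
L_A = 35.5

35.5 dBA


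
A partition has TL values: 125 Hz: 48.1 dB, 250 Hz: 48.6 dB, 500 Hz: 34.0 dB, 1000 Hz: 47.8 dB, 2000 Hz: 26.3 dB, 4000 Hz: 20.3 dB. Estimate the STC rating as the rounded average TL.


Given TL values at each frequency:
  125 Hz: 48.1 dB
  250 Hz: 48.6 dB
  500 Hz: 34.0 dB
  1000 Hz: 47.8 dB
  2000 Hz: 26.3 dB
  4000 Hz: 20.3 dB
Formula: STC ~ round(average of TL values)
Sum = 48.1 + 48.6 + 34.0 + 47.8 + 26.3 + 20.3 = 225.1
Average = 225.1 / 6 = 37.52
Rounded: 38

38


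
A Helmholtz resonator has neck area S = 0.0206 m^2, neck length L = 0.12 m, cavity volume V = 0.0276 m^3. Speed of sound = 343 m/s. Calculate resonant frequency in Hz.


Given values:
  S = 0.0206 m^2, L = 0.12 m, V = 0.0276 m^3, c = 343 m/s
Formula: f = (c / (2*pi)) * sqrt(S / (V * L))
Compute V * L = 0.0276 * 0.12 = 0.003312
Compute S / (V * L) = 0.0206 / 0.003312 = 6.2198
Compute sqrt(6.2198) = 2.493953
Compute c / (2*pi) = 343 / 6.283185 = 54.590148
f = 54.590148 * 2.493953 = 136.15

136.15 Hz


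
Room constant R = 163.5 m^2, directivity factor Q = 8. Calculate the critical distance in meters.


Given values:
  R = 163.5 m^2, Q = 8
Formula: d_c = 0.141 * sqrt(Q * R)
Compute Q * R = 8 * 163.5 = 1308.0
Compute sqrt(1308.0) = 36.1663
d_c = 0.141 * 36.1663 = 5.099

5.099 m


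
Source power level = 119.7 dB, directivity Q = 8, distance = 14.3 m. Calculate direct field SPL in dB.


Given values:
  Lw = 119.7 dB, Q = 8, r = 14.3 m
Formula: SPL = Lw + 10 * log10(Q / (4 * pi * r^2))
Compute 4 * pi * r^2 = 4 * pi * 14.3^2 = 2569.6971
Compute Q / denom = 8 / 2569.6971 = 0.00311321
Compute 10 * log10(0.00311321) = -25.0679
SPL = 119.7 + (-25.0679) = 94.63

94.63 dB


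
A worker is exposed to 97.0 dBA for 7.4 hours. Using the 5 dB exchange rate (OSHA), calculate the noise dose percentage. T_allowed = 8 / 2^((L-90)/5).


Given values:
  L = 97.0 dBA, T = 7.4 hours
Formula: T_allowed = 8 / 2^((L - 90) / 5)
Compute exponent: (97.0 - 90) / 5 = 1.4
Compute 2^(1.4) = 2.639016
T_allowed = 8 / 2.639016 = 3.031433 hours
Dose = (T / T_allowed) * 100
Dose = (7.4 / 3.031433) * 100 = 244.11

244.11 %


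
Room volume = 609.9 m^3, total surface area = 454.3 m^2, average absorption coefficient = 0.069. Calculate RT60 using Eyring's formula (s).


Given values:
  V = 609.9 m^3, S = 454.3 m^2, alpha = 0.069
Formula: RT60 = 0.161 * V / (-S * ln(1 - alpha))
Compute ln(1 - 0.069) = ln(0.931) = -0.071496
Denominator: -454.3 * -0.071496 = 32.4806
Numerator: 0.161 * 609.9 = 98.1939
RT60 = 98.1939 / 32.4806 = 3.023

3.023 s


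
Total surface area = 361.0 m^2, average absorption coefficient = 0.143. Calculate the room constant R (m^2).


Given values:
  S = 361.0 m^2, alpha = 0.143
Formula: R = S * alpha / (1 - alpha)
Numerator: 361.0 * 0.143 = 51.623
Denominator: 1 - 0.143 = 0.857
R = 51.623 / 0.857 = 60.24

60.24 m^2


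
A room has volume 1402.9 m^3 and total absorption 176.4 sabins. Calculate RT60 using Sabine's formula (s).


Given values:
  V = 1402.9 m^3
  A = 176.4 sabins
Formula: RT60 = 0.161 * V / A
Numerator: 0.161 * 1402.9 = 225.8669
RT60 = 225.8669 / 176.4 = 1.28

1.28 s


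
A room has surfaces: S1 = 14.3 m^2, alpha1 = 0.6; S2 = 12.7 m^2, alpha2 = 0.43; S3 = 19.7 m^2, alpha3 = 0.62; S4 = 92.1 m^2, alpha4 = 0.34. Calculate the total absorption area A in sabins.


Given surfaces:
  Surface 1: 14.3 * 0.6 = 8.58
  Surface 2: 12.7 * 0.43 = 5.461
  Surface 3: 19.7 * 0.62 = 12.214
  Surface 4: 92.1 * 0.34 = 31.314
Formula: A = sum(Si * alpha_i)
A = 8.58 + 5.461 + 12.214 + 31.314
A = 57.57

57.57 sabins


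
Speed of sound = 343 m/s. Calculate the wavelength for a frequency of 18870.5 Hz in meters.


Given values:
  c = 343 m/s, f = 18870.5 Hz
Formula: lambda = c / f
lambda = 343 / 18870.5
lambda = 0.0182

0.0182 m


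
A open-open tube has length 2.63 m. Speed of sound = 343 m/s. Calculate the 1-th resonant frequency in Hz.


Given values:
  Tube type: open-open, L = 2.63 m, c = 343 m/s, n = 1
Formula: f_n = n * c / (2 * L)
Compute 2 * L = 2 * 2.63 = 5.26
f = 1 * 343 / 5.26
f = 65.21

65.21 Hz


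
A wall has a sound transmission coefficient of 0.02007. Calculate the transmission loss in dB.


Given values:
  tau = 0.02007
Formula: TL = 10 * log10(1 / tau)
Compute 1 / tau = 1 / 0.02007 = 49.8256
Compute log10(49.8256) = 1.697453
TL = 10 * 1.697453 = 16.97

16.97 dB


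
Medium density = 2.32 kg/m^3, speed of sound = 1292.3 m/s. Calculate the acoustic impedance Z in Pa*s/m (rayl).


Given values:
  rho = 2.32 kg/m^3
  c = 1292.3 m/s
Formula: Z = rho * c
Z = 2.32 * 1292.3
Z = 2998.14

2998.14 rayl


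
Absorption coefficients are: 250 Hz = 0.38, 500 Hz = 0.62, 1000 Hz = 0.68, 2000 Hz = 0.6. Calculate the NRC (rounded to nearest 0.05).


Given values:
  a_250 = 0.38, a_500 = 0.62
  a_1000 = 0.68, a_2000 = 0.6
Formula: NRC = (a250 + a500 + a1000 + a2000) / 4
Sum = 0.38 + 0.62 + 0.68 + 0.6 = 2.28
NRC = 2.28 / 4 = 0.57
Rounded to nearest 0.05: 0.55

0.55


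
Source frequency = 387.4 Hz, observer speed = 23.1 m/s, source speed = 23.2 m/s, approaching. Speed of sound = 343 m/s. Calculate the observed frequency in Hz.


Given values:
  f_s = 387.4 Hz, v_o = 23.1 m/s, v_s = 23.2 m/s
  Direction: approaching
Formula: f_o = f_s * (c + v_o) / (c - v_s)
Numerator: c + v_o = 343 + 23.1 = 366.1
Denominator: c - v_s = 343 - 23.2 = 319.8
f_o = 387.4 * 366.1 / 319.8 = 443.49

443.49 Hz


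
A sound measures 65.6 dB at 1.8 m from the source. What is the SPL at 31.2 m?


Given values:
  SPL1 = 65.6 dB, r1 = 1.8 m, r2 = 31.2 m
Formula: SPL2 = SPL1 - 20 * log10(r2 / r1)
Compute ratio: r2 / r1 = 31.2 / 1.8 = 17.3333
Compute log10: log10(17.3333) = 1.238881
Compute drop: 20 * 1.238881 = 24.7776
SPL2 = 65.6 - 24.7776 = 40.82

40.82 dB


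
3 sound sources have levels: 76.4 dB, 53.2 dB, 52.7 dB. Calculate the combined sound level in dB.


Formula: L_total = 10 * log10( sum(10^(Li/10)) )
  Source 1: 10^(76.4/10) = 43651583.224
  Source 2: 10^(53.2/10) = 208929.6131
  Source 3: 10^(52.7/10) = 186208.7137
Sum of linear values = 44046721.5508
L_total = 10 * log10(44046721.5508) = 76.44

76.44 dB


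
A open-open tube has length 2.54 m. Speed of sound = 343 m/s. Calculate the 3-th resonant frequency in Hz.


Given values:
  Tube type: open-open, L = 2.54 m, c = 343 m/s, n = 3
Formula: f_n = n * c / (2 * L)
Compute 2 * L = 2 * 2.54 = 5.08
f = 3 * 343 / 5.08
f = 202.56

202.56 Hz


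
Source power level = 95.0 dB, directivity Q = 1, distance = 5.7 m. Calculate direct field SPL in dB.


Given values:
  Lw = 95.0 dB, Q = 1, r = 5.7 m
Formula: SPL = Lw + 10 * log10(Q / (4 * pi * r^2))
Compute 4 * pi * r^2 = 4 * pi * 5.7^2 = 408.2814
Compute Q / denom = 1 / 408.2814 = 0.00244929
Compute 10 * log10(0.00244929) = -26.1096
SPL = 95.0 + (-26.1096) = 68.89

68.89 dB


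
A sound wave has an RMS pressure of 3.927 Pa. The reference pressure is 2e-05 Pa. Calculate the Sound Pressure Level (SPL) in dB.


Given values:
  p = 3.927 Pa
  p_ref = 2e-05 Pa
Formula: SPL = 20 * log10(p / p_ref)
Compute ratio: p / p_ref = 3.927 / 2e-05 = 196350
Compute log10: log10(196350) = 5.293031
Multiply: SPL = 20 * 5.293031 = 105.86

105.86 dB


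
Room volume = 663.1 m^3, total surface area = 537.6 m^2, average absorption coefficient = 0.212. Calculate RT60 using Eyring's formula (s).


Given values:
  V = 663.1 m^3, S = 537.6 m^2, alpha = 0.212
Formula: RT60 = 0.161 * V / (-S * ln(1 - alpha))
Compute ln(1 - 0.212) = ln(0.788) = -0.238257
Denominator: -537.6 * -0.238257 = 128.087
Numerator: 0.161 * 663.1 = 106.7591
RT60 = 106.7591 / 128.087 = 0.833

0.833 s


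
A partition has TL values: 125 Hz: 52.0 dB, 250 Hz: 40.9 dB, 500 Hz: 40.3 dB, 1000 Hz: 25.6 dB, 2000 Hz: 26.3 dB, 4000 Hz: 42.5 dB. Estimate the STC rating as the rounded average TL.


Given TL values at each frequency:
  125 Hz: 52.0 dB
  250 Hz: 40.9 dB
  500 Hz: 40.3 dB
  1000 Hz: 25.6 dB
  2000 Hz: 26.3 dB
  4000 Hz: 42.5 dB
Formula: STC ~ round(average of TL values)
Sum = 52.0 + 40.9 + 40.3 + 25.6 + 26.3 + 42.5 = 227.6
Average = 227.6 / 6 = 37.93
Rounded: 38

38


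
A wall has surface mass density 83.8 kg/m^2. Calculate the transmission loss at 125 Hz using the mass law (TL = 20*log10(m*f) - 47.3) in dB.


Given values:
  m = 83.8 kg/m^2, f = 125 Hz
Formula: TL = 20 * log10(m * f) - 47.3
Compute m * f = 83.8 * 125 = 10475.0
Compute log10(10475.0) = 4.020154
Compute 20 * 4.020154 = 80.4031
TL = 80.4031 - 47.3 = 33.1

33.1 dB


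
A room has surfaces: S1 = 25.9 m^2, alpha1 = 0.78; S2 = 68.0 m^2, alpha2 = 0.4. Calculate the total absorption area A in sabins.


Given surfaces:
  Surface 1: 25.9 * 0.78 = 20.202
  Surface 2: 68.0 * 0.4 = 27.2
Formula: A = sum(Si * alpha_i)
A = 20.202 + 27.2
A = 47.4

47.4 sabins


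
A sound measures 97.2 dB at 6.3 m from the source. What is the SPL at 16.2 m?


Given values:
  SPL1 = 97.2 dB, r1 = 6.3 m, r2 = 16.2 m
Formula: SPL2 = SPL1 - 20 * log10(r2 / r1)
Compute ratio: r2 / r1 = 16.2 / 6.3 = 2.5714
Compute log10: log10(2.5714) = 0.41017
Compute drop: 20 * 0.41017 = 8.2034
SPL2 = 97.2 - 8.2034 = 89.0

89.0 dB


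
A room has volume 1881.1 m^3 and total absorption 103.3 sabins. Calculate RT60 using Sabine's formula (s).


Given values:
  V = 1881.1 m^3
  A = 103.3 sabins
Formula: RT60 = 0.161 * V / A
Numerator: 0.161 * 1881.1 = 302.8571
RT60 = 302.8571 / 103.3 = 2.932

2.932 s


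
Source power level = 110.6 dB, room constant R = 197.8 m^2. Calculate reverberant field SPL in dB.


Given values:
  Lw = 110.6 dB, R = 197.8 m^2
Formula: SPL = Lw + 10 * log10(4 / R)
Compute 4 / R = 4 / 197.8 = 0.020222
Compute 10 * log10(0.020222) = -16.9418
SPL = 110.6 + (-16.9418) = 93.66

93.66 dB


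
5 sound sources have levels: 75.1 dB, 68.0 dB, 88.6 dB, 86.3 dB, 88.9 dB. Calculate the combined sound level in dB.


Formula: L_total = 10 * log10( sum(10^(Li/10)) )
  Source 1: 10^(75.1/10) = 32359365.693
  Source 2: 10^(68.0/10) = 6309573.4448
  Source 3: 10^(88.6/10) = 724435960.075
  Source 4: 10^(86.3/10) = 426579518.8016
  Source 5: 10^(88.9/10) = 776247116.6287
Sum of linear values = 1965931534.6431
L_total = 10 * log10(1965931534.6431) = 92.94

92.94 dB


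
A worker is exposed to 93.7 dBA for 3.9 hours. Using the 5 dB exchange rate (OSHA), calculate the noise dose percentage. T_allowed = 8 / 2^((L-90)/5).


Given values:
  L = 93.7 dBA, T = 3.9 hours
Formula: T_allowed = 8 / 2^((L - 90) / 5)
Compute exponent: (93.7 - 90) / 5 = 0.74
Compute 2^(0.74) = 1.670176
T_allowed = 8 / 1.670176 = 4.789914 hours
Dose = (T / T_allowed) * 100
Dose = (3.9 / 4.789914) * 100 = 81.42

81.42 %


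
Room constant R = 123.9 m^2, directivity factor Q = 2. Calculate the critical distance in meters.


Given values:
  R = 123.9 m^2, Q = 2
Formula: d_c = 0.141 * sqrt(Q * R)
Compute Q * R = 2 * 123.9 = 247.8
Compute sqrt(247.8) = 15.7417
d_c = 0.141 * 15.7417 = 2.22

2.22 m


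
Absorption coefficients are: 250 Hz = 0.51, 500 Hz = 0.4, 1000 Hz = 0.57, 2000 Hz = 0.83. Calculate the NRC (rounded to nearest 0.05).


Given values:
  a_250 = 0.51, a_500 = 0.4
  a_1000 = 0.57, a_2000 = 0.83
Formula: NRC = (a250 + a500 + a1000 + a2000) / 4
Sum = 0.51 + 0.4 + 0.57 + 0.83 = 2.31
NRC = 2.31 / 4 = 0.5775
Rounded to nearest 0.05: 0.6

0.6


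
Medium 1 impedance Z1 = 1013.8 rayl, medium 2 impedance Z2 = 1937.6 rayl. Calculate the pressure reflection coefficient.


Given values:
  Z1 = 1013.8 rayl, Z2 = 1937.6 rayl
Formula: R = (Z2 - Z1) / (Z2 + Z1)
Numerator: Z2 - Z1 = 1937.6 - 1013.8 = 923.8
Denominator: Z2 + Z1 = 1937.6 + 1013.8 = 2951.4
R = 923.8 / 2951.4 = 0.313

0.313


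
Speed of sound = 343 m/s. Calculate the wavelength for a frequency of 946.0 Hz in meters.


Given values:
  c = 343 m/s, f = 946.0 Hz
Formula: lambda = c / f
lambda = 343 / 946.0
lambda = 0.3626

0.3626 m


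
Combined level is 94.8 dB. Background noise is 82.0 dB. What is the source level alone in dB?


Given values:
  L_total = 94.8 dB, L_bg = 82.0 dB
Formula: L_source = 10 * log10(10^(L_total/10) - 10^(L_bg/10))
Convert to linear:
  10^(94.8/10) = 3019951720.402
  10^(82.0/10) = 158489319.2461
Difference: 3019951720.402 - 158489319.2461 = 2861462401.1559
L_source = 10 * log10(2861462401.1559) = 94.57

94.57 dB


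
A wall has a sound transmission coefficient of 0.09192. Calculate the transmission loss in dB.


Given values:
  tau = 0.09192
Formula: TL = 10 * log10(1 / tau)
Compute 1 / tau = 1 / 0.09192 = 10.879
Compute log10(10.879) = 1.036589
TL = 10 * 1.036589 = 10.37

10.37 dB


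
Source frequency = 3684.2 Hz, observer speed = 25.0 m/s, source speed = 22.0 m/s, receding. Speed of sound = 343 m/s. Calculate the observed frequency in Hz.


Given values:
  f_s = 3684.2 Hz, v_o = 25.0 m/s, v_s = 22.0 m/s
  Direction: receding
Formula: f_o = f_s * (c - v_o) / (c + v_s)
Numerator: c - v_o = 343 - 25.0 = 318.0
Denominator: c + v_s = 343 + 22.0 = 365.0
f_o = 3684.2 * 318.0 / 365.0 = 3209.8

3209.8 Hz


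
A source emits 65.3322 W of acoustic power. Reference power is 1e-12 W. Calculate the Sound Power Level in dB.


Given values:
  W = 65.3322 W
  W_ref = 1e-12 W
Formula: SWL = 10 * log10(W / W_ref)
Compute ratio: W / W_ref = 65332200000000
Compute log10: log10(65332200000000) = 13.815127
Multiply: SWL = 10 * 13.815127 = 138.15

138.15 dB


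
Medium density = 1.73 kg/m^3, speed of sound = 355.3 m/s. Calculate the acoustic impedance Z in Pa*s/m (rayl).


Given values:
  rho = 1.73 kg/m^3
  c = 355.3 m/s
Formula: Z = rho * c
Z = 1.73 * 355.3
Z = 614.67

614.67 rayl


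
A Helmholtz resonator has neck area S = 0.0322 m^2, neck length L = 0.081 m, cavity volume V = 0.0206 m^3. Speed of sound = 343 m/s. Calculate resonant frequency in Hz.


Given values:
  S = 0.0322 m^2, L = 0.081 m, V = 0.0206 m^3, c = 343 m/s
Formula: f = (c / (2*pi)) * sqrt(S / (V * L))
Compute V * L = 0.0206 * 0.081 = 0.0016686
Compute S / (V * L) = 0.0322 / 0.0016686 = 19.2976
Compute sqrt(19.2976) = 4.392903
Compute c / (2*pi) = 343 / 6.283185 = 54.590148
f = 54.590148 * 4.392903 = 239.81

239.81 Hz


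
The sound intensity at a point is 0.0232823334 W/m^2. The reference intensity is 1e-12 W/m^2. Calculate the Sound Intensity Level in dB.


Given values:
  I = 0.0232823334 W/m^2
  I_ref = 1e-12 W/m^2
Formula: SIL = 10 * log10(I / I_ref)
Compute ratio: I / I_ref = 23282333400
Compute log10: log10(23282333400) = 10.367027
Multiply: SIL = 10 * 10.367027 = 103.67

103.67 dB


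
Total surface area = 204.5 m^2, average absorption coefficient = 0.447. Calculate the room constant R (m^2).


Given values:
  S = 204.5 m^2, alpha = 0.447
Formula: R = S * alpha / (1 - alpha)
Numerator: 204.5 * 0.447 = 91.4115
Denominator: 1 - 0.447 = 0.553
R = 91.4115 / 0.553 = 165.3

165.3 m^2


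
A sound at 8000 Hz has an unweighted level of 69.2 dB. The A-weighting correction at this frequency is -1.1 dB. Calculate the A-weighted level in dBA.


Given values:
  SPL = 69.2 dB
  A-weighting at 8000 Hz = -1.1 dB
Formula: L_A = SPL + A_weight
L_A = 69.2 + (-1.1)
L_A = 68.1

68.1 dBA
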